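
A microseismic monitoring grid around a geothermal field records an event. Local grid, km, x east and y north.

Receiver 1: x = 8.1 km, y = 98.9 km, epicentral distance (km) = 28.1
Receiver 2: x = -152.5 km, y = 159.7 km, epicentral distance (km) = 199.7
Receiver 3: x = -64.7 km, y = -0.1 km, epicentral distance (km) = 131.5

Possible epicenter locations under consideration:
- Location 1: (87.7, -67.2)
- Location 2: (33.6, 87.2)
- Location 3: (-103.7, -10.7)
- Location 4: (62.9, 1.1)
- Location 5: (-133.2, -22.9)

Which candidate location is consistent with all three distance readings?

For each candidate, compare |candidate − station| to the reported distance:
Location 1: residuals Receiver 1 156.1, Receiver 2 130.7, Receiver 3 35.0 → max 156.1 km
Location 2: residuals Receiver 1 0.0, Receiver 2 0.0, Receiver 3 0.0 → max 0.0 km
Location 3: residuals Receiver 1 128.5, Receiver 2 22.4, Receiver 3 91.1 → max 128.5 km
Location 4: residuals Receiver 1 84.0, Receiver 2 67.8, Receiver 3 3.9 → max 84.0 km
Location 5: residuals Receiver 1 158.5, Receiver 2 16.1, Receiver 3 59.3 → max 158.5 km
Only Location 2 has all residuals ≈ 0.

Location 2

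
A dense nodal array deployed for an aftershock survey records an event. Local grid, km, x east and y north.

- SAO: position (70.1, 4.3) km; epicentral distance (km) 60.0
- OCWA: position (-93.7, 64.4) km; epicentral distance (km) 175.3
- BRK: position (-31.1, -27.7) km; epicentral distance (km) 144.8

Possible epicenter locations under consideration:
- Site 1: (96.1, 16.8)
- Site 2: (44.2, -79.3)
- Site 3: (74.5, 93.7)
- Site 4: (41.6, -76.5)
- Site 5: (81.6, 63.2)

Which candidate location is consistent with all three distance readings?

For each candidate, compare |candidate − station| to the reported distance:
Site 1: residuals SAO 31.2, OCWA 20.4, BRK 10.0 → max 31.2 km
Site 2: residuals SAO 27.5, OCWA 23.9, BRK 53.5 → max 53.5 km
Site 3: residuals SAO 29.5, OCWA 4.6, BRK 16.1 → max 29.5 km
Site 4: residuals SAO 25.7, OCWA 20.0, BRK 57.2 → max 57.2 km
Site 5: residuals SAO 0.0, OCWA 0.0, BRK 0.0 → max 0.0 km
Only Site 5 has all residuals ≈ 0.

Site 5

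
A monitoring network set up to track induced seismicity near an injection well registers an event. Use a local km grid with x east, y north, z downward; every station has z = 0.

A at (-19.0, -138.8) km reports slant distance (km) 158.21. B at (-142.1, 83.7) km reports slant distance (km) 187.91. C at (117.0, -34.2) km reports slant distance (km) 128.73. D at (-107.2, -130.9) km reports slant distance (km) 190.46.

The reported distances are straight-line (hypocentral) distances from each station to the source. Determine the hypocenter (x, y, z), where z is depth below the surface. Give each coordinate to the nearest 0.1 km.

Each station gives a sphere (x−x_i)² + (y−y_i)² + z² = d_i² (stations at z=0).
Subtracting the A sphere from B and C: z² cancels, leaving linear equations in x and y:
-246.2 x + 445.0 y = -2708.10
272.0 x + 209.2 y = 3691.19
Solving: x ≈ 12.803, y ≈ 0.998 km (keep extra digits for the depth step; rounded: 12.8, 1.0).
Then from the A sphere: z² = 158.21² − (x + 19.0)² − (y + 138.8)² with x = 12.803, y = 0.998, so z ≈ 66.899 ≈ 66.9 km.

x ≈ 12.8 km, y ≈ 1.0 km, depth ≈ 66.9 km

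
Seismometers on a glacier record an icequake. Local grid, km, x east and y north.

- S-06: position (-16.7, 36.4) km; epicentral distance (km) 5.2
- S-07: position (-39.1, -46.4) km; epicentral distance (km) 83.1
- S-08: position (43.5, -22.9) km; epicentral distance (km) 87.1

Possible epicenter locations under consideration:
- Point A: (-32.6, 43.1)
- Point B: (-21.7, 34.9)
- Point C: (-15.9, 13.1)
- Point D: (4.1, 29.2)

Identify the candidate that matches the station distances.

Point B

For each candidate, compare |candidate − station| to the reported distance:
Point A: residuals S-06 12.1, S-07 6.6, S-08 13.6 → max 13.6 km
Point B: residuals S-06 0.0, S-07 0.0, S-08 0.0 → max 0.0 km
Point C: residuals S-06 18.1, S-07 19.2, S-08 17.6 → max 19.2 km
Point D: residuals S-06 16.8, S-07 4.0, S-08 21.8 → max 21.8 km
Only Point B has all residuals ≈ 0.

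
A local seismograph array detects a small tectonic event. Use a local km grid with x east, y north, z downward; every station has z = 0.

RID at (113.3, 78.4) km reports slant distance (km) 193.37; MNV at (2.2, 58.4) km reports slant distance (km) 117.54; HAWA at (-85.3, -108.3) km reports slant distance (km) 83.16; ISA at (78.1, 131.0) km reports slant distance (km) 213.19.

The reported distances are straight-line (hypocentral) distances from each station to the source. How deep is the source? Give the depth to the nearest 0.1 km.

z ≈ 21.3 km

Each station gives a sphere (x−x_i)² + (y−y_i)² + z² = d_i² (stations at z=0).
Subtracting the RID sphere from MNV and HAWA: z² cancels, leaving linear equations in x and y:
-222.2 x − 40.0 y = 8008.26
-397.2 x − 373.4 y = 30497.90
Solving: x ≈ -26.391, y ≈ -53.603 km (keep extra digits for the depth step; rounded: -26.4, -53.6).
Then from the RID sphere: z² = 193.37² − (x − 113.3)² − (y − 78.4)² with x = -26.391, y = -53.603, so z ≈ 21.298 ≈ 21.3 km.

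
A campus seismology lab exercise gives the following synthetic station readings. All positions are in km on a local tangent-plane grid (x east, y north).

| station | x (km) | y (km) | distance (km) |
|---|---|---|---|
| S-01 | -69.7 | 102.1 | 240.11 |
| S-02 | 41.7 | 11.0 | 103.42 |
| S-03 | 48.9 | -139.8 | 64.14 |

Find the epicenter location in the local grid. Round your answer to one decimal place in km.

(81.4, -84.5)

Circle about each station: (x + 69.7)² + (y − 102.1)² = 240.11²; (x − 41.7)² + (y − 11.0)² = 103.42²; (x − 48.9)² + (y + 139.8)² = 64.14².
Subtracting pairs of circle equations eliminates x²+y² and gives linear equations (the radical axes):
222.8 x − 182.2 y = 33534.51
237.2 x − 483.8 y = 60191.62
Solving the 2×2 system: x ≈ 81.4, y ≈ -84.5 km.
Check against S-01 (with the unrounded x, y): √((x + 69.7)²+(y − 102.1)²) = 240.11 ≈ 240.11 km. ✓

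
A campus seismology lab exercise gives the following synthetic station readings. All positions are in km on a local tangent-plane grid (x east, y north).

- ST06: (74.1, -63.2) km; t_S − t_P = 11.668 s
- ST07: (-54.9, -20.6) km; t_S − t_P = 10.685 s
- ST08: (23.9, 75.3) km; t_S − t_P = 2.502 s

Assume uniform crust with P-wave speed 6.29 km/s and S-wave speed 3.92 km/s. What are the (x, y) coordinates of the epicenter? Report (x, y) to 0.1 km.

30.8 km east, 50.2 km north

Distance from S−P lag: d = Δt · v_P v_S / (v_P − v_S) = Δt · (6.29·3.92)/(6.29−3.92) ≈ 10.4037·Δt.
So d_ST06 = 121.39, d_ST07 = 111.16, d_ST08 = 26.03 km.
Circle about each station: (x − 74.1)² + (y + 63.2)² = 121.39²; (x + 54.9)² + (y + 20.6)² = 111.16²; (x − 23.9)² + (y − 75.3)² = 26.03².
Subtracting the ST06 equation from the ST07 and ST08 equations removes the quadratic terms:
-258.0 x + 85.2 y = -3667.69
-100.4 x + 277.0 y = 10814.22
Solving the 2×2 system: x ≈ 30.8, y ≈ 50.2 km.
Check against ST06 (with the unrounded x, y): √((x − 74.1)²+(y + 63.2)²) = 121.39 ≈ 121.39 km. ✓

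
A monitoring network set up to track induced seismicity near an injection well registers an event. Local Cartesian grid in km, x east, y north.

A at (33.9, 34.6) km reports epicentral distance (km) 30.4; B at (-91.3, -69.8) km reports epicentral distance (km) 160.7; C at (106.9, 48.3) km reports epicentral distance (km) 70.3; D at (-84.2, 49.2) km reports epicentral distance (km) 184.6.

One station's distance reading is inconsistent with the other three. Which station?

D

Solve using three stations at a time. Using A, B, C (subtract circle equations pairwise → linear system) gives (x, y) ≈ (49.1, 8.4).
Distances from that point to each station vs reported:
  A: calculated 30.3 vs reported 30.4 → residual 0.1 km
  B: calculated 160.7 vs reported 160.7 → residual 0.0 km
  C: calculated 70.3 vs reported 70.3 → residual 0.0 km
  D: calculated 139.4 vs reported 184.6 → residual 45.2 km
A, B, C are mutually consistent (residuals ≈ 0); D is off by 45.2 km.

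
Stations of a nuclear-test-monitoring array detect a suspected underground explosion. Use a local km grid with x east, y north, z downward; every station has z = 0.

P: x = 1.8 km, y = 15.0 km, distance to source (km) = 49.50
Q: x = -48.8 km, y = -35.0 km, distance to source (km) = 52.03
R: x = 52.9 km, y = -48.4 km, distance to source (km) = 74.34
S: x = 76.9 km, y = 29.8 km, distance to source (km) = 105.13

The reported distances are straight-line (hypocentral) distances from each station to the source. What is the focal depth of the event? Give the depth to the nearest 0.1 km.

31.1 km

Each station gives a sphere (x−x_i)² + (y−y_i)² + z² = d_i² (stations at z=0).
Subtracting the P sphere from Q and R: z² cancels, leaving linear equations in x and y:
-101.2 x − 100.0 y = 3121.33
102.2 x − 126.8 y = 1836.54
Solving: x ≈ -9.202, y ≈ -21.901 km (keep extra digits for the depth step; rounded: -9.2, -21.9).
Then from the P sphere: z² = 49.50² − (x − 1.8)² − (y − 15.0)² with x = -9.202, y = -21.901, so z ≈ 31.105 ≈ 31.1 km.
Check against S (with the unrounded solution): distance 105.14 ≈ 105.13 km. ✓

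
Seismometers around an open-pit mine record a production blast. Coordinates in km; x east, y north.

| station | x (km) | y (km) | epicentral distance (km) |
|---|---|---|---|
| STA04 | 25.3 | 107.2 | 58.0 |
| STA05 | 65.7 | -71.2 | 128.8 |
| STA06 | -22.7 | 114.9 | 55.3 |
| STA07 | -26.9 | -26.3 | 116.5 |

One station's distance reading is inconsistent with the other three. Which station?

STA06

Solve using three stations at a time. Using STA04, STA05, STA07 (subtract circle equations pairwise → linear system) gives (x, y) ≈ (54.4, 57.1).
Distances from that point to each station vs reported:
  STA04: calculated 58.0 vs reported 58.0 → residual 0.0 km
  STA05: calculated 128.8 vs reported 128.8 → residual 0.0 km
  STA06: calculated 96.4 vs reported 55.3 → residual 41.1 km
  STA07: calculated 116.5 vs reported 116.5 → residual 0.0 km
STA04, STA05, STA07 are mutually consistent (residuals ≈ 0); STA06 is off by 41.1 km.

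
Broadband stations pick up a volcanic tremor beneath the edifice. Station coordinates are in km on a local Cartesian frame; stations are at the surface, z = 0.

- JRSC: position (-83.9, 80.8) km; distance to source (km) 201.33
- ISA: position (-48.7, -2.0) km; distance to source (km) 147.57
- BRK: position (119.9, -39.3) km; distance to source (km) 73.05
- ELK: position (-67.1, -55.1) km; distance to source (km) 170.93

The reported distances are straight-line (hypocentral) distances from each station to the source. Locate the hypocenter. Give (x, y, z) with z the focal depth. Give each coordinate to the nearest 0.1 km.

Each station gives a sphere (x−x_i)² + (y−y_i)² + z² = d_i² (stations at z=0).
Subtracting the JRSC sphere from ISA and BRK: z² cancels, leaving linear equations in x and y:
70.4 x − 165.6 y = 7564.70
407.6 x − 240.2 y = 37550.12
Solving: x ≈ 87.001, y ≈ -8.695 km (keep extra digits for the depth step; rounded: 87.0, -8.7).
Then from the JRSC sphere: z² = 201.33² − (x + 83.9)² − (y − 80.8)² with x = 87.001, y = -8.695, so z ≈ 57.596 ≈ 57.6 km.

x ≈ 87.0 km, y ≈ -8.7 km, depth ≈ 57.6 km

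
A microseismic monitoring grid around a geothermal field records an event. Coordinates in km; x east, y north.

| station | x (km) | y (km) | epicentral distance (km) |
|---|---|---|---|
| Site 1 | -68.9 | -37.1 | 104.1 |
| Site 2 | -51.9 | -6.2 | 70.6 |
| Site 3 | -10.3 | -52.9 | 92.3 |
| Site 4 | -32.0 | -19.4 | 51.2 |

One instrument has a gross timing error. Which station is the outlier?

Solve using three stations at a time. Using Site 1, Site 2, Site 3 (subtract circle equations pairwise → linear system) gives (x, y) ≈ (2.7, 38.4).
Distances from that point to each station vs reported:
  Site 1: calculated 104.0 vs reported 104.1 → residual 0.1 km
  Site 2: calculated 70.4 vs reported 70.6 → residual 0.2 km
  Site 3: calculated 92.2 vs reported 92.3 → residual 0.1 km
  Site 4: calculated 67.4 vs reported 51.2 → residual 16.2 km
Site 1, Site 2, Site 3 are mutually consistent (residuals ≈ 0); Site 4 is off by 16.2 km.

Site 4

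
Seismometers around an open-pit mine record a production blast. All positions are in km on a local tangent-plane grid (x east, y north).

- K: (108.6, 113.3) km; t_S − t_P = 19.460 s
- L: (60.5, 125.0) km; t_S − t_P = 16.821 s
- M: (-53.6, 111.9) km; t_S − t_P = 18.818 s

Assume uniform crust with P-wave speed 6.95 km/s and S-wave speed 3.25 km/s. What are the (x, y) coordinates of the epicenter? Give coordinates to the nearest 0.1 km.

(25.4, 28.5)

Distance from S−P lag: d = Δt · v_P v_S / (v_P − v_S) = Δt · (6.95·3.25)/(6.95−3.25) ≈ 6.1047·Δt.
So d_K = 118.80, d_L = 102.69, d_M = 114.88 km.
Circle about each station: (x − 108.6)² + (y − 113.3)² = 118.80²; (x − 60.5)² + (y − 125.0)² = 102.69²; (x + 53.6)² + (y − 111.9)² = 114.88².
Subtracting the K equation from the L and M equations removes the quadratic terms:
-96.2 x + 23.4 y = -1777.40
-324.4 x − 2.8 y = -8320.25
Solving the 2×2 system: x ≈ 25.4, y ≈ 28.5 km.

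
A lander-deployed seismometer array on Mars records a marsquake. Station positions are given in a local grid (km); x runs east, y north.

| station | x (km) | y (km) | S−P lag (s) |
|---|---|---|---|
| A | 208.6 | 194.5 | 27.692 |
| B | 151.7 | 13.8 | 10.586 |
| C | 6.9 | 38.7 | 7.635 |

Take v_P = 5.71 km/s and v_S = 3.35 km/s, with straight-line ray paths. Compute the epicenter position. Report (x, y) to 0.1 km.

Distance from S−P lag: d = Δt · v_P v_S / (v_P − v_S) = Δt · (5.71·3.35)/(5.71−3.35) ≈ 8.1053·Δt.
So d_A = 224.45, d_B = 85.80, d_C = 61.88 km.
Circle about each station: (x − 208.6)² + (y − 194.5)² = 224.45²; (x − 151.7)² + (y − 13.8)² = 85.80²; (x − 6.9)² + (y − 38.7)² = 61.88².
Subtracting pairs of circle equations eliminates x²+y² and gives linear equations (the radical axes):
-113.8 x − 361.4 y = -15124.72
-403.4 x − 311.6 y = -33250.24
Solving the 2×2 system: x ≈ 66.2, y ≈ 21.0 km.
Check against A (with the unrounded x, y): √((x − 208.6)²+(y − 194.5)²) = 224.45 ≈ 224.45 km. ✓

x ≈ 66.2 km, y ≈ 21.0 km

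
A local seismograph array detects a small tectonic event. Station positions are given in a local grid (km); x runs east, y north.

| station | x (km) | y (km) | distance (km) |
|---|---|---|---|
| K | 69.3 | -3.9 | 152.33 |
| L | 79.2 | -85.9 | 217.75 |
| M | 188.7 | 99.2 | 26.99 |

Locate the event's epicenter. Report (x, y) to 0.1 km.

x ≈ 166.0 km, y ≈ 113.8 km

Circle about each station: (x − 69.3)² + (y + 3.9)² = 152.33²; (x − 79.2)² + (y + 85.9)² = 217.75²; (x − 188.7)² + (y − 99.2)² = 26.99².
Subtracting pairs of circle equations eliminates x²+y² and gives linear equations (the radical axes):
19.8 x − 164.0 y = -15376.88
238.8 x + 206.2 y = 63106.60
Solving the 2×2 system: x ≈ 166.0, y ≈ 113.8 km.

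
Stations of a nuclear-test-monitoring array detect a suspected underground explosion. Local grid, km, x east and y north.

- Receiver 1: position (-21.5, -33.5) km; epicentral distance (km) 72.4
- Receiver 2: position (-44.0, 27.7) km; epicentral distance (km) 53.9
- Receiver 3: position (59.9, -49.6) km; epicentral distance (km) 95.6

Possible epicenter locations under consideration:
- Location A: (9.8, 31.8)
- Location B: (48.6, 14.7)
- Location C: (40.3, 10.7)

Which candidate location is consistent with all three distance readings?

Location A

For each candidate, compare |candidate − station| to the reported distance:
Location A: residuals Receiver 1 0.0, Receiver 2 0.1, Receiver 3 0.0 → max 0.1 km
Location B: residuals Receiver 1 12.7, Receiver 2 39.6, Receiver 3 30.3 → max 39.6 km
Location C: residuals Receiver 1 3.6, Receiver 2 32.1, Receiver 3 32.2 → max 32.2 km
Only Location A has all residuals ≈ 0.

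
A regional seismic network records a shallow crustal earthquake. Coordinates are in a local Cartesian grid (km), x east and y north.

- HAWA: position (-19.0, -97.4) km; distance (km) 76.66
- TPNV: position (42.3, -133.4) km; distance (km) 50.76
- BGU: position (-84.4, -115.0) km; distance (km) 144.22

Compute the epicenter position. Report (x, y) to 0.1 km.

Circle about each station: (x + 19.0)² + (y + 97.4)² = 76.66²; (x − 42.3)² + (y + 133.4)² = 50.76²; (x + 84.4)² + (y + 115.0)² = 144.22².
Subtracting the HAWA equation from the TPNV and BGU equations removes the quadratic terms:
122.6 x − 72.0 y = 13037.27
-130.8 x − 35.2 y = -4422.05
Solving the 2×2 system: x ≈ 56.6, y ≈ -84.7 km.
Check against HAWA (with the unrounded x, y): √((x + 19.0)²+(y + 97.4)²) = 76.66 ≈ 76.66 km. ✓

x ≈ 56.6 km, y ≈ -84.7 km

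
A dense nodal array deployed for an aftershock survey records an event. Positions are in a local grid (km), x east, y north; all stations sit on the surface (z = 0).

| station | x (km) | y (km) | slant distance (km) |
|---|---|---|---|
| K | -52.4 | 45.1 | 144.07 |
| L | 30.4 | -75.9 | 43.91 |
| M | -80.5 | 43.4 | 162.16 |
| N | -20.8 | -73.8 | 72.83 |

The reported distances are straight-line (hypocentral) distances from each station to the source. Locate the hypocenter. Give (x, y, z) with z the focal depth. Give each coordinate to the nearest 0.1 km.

x ≈ 38.4 km, y ≈ -59.4 km, depth ≈ 39.9 km

Each station gives a sphere (x−x_i)² + (y−y_i)² + z² = d_i² (stations at z=0).
Subtracting the K sphere from L and M: z² cancels, leaving linear equations in x and y:
165.6 x − 242.0 y = 20733.28
-56.2 x − 3.4 y = -1955.66
Solving: x ≈ 38.392, y ≈ -59.403 km (keep extra digits for the depth step; rounded: 38.4, -59.4).
Then from the K sphere: z² = 144.07² − (x + 52.4)² − (y − 45.1)² with x = 38.392, y = -59.403, so z ≈ 39.901 ≈ 39.9 km.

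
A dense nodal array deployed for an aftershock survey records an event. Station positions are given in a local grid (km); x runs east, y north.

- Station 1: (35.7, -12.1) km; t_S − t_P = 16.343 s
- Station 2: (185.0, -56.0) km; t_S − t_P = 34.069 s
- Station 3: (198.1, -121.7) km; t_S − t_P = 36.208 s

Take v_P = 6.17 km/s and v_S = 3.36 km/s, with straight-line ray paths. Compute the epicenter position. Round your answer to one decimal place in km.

x ≈ -65.4 km, y ≈ -77.8 km

Distance from S−P lag: d = Δt · v_P v_S / (v_P − v_S) = Δt · (6.17·3.36)/(6.17−3.36) ≈ 7.3777·Δt.
So d_Station 1 = 120.57, d_Station 2 = 251.35, d_Station 3 = 267.13 km.
Circle about each station: (x − 35.7)² + (y + 12.1)² = 120.57²; (x − 185.0)² + (y + 56.0)² = 251.35²; (x − 198.1)² + (y + 121.7)² = 267.13².
Subtracting pairs of circle equations eliminates x²+y² and gives linear equations (the radical axes):
298.6 x − 87.8 y = -12699.60
324.8 x − 219.2 y = -4187.71
Solving the 2×2 system: x ≈ -65.4, y ≈ -77.8 km.
Check against Station 1 (with the unrounded x, y): √((x − 35.7)²+(y + 12.1)²) = 120.59 ≈ 120.57 km. ✓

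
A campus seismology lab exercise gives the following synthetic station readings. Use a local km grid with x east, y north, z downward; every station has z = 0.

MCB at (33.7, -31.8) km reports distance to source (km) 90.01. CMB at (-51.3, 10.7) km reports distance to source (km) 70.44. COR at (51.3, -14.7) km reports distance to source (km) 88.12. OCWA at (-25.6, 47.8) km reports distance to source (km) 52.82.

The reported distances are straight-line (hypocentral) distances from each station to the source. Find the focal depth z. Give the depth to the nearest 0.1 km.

Each station gives a sphere (x−x_i)² + (y−y_i)² + z² = d_i² (stations at z=0).
Subtracting the MCB sphere from CMB and COR: z² cancels, leaving linear equations in x and y:
-170.0 x + 85.0 y = 3739.26
35.2 x + 34.2 y = 1037.52
Solving: x ≈ -4.508, y ≈ 34.976 km (keep extra digits for the depth step; rounded: -4.5, 35.0).
Then from the MCB sphere: z² = 90.01² − (x − 33.7)² − (y + 31.8)² with x = -4.508, y = 34.976, so z ≈ 46.722 ≈ 46.7 km.
Check against OCWA (with the unrounded solution): distance 52.84 ≈ 52.82 km. ✓

depth ≈ 46.7 km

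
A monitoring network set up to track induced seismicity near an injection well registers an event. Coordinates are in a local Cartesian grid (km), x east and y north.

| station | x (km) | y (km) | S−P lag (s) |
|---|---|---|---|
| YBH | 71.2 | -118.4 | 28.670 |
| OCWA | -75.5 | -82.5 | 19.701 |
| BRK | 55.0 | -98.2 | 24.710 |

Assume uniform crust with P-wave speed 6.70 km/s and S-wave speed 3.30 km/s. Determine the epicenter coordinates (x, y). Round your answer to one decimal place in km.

-30.9 km east, 37.6 km north

Distance from S−P lag: d = Δt · v_P v_S / (v_P − v_S) = Δt · (6.70·3.30)/(6.70−3.30) ≈ 6.5029·Δt.
So d_YBH = 186.44, d_OCWA = 128.11, d_BRK = 160.69 km.
Circle about each station: (x − 71.2)² + (y + 118.4)² = 186.44²; (x + 75.5)² + (y + 82.5)² = 128.11²; (x − 55.0)² + (y + 98.2)² = 160.69².
Subtracting the YBH equation from the OCWA and BRK equations removes the quadratic terms:
-293.4 x + 71.8 y = 11766.20
-32.4 x + 40.4 y = 2518.84
Solving the 2×2 system: x ≈ -30.9, y ≈ 37.6 km.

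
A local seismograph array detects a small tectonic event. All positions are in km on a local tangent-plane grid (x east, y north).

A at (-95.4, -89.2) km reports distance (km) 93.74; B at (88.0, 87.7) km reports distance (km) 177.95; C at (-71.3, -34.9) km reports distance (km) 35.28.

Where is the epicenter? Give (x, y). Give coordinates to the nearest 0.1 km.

Circle about each station: (x + 95.4)² + (y + 89.2)² = 93.74²; (x − 88.0)² + (y − 87.7)² = 177.95²; (x + 71.3)² + (y + 34.9)² = 35.28².
Subtracting the A equation from the B and C equations removes the quadratic terms:
366.8 x + 353.8 y = -24501.52
48.2 x + 108.6 y = -3213.59
Solving the 2×2 system: x ≈ -66.9, y ≈ 0.1 km.

-66.9 km east, 0.1 km north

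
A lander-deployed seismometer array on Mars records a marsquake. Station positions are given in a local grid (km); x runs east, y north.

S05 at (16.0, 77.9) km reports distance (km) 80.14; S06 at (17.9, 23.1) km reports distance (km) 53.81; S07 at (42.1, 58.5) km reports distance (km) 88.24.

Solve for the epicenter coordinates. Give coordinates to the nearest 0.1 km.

Circle about each station: (x − 16.0)² + (y − 77.9)² = 80.14²; (x − 17.9)² + (y − 23.1)² = 53.81²; (x − 42.1)² + (y − 58.5)² = 88.24².
Subtracting pairs of circle equations eliminates x²+y² and gives linear equations (the radical axes):
3.8 x − 109.6 y = -1943.49
52.2 x − 38.8 y = -2493.63
Solving the 2×2 system: x ≈ -35.5, y ≈ 16.5 km.

-35.5 km east, 16.5 km north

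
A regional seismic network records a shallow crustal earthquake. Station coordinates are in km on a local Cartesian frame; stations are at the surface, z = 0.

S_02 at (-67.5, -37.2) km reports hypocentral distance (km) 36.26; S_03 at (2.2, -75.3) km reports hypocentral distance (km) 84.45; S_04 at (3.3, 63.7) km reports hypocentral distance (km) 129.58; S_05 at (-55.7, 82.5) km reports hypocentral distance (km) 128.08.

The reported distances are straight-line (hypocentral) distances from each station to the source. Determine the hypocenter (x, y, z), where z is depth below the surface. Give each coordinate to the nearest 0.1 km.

(-65.5, -40.0, 36.1)

Each station gives a sphere (x−x_i)² + (y−y_i)² + z² = d_i² (stations at z=0).
Subtracting the S_02 sphere from S_03 and S_04: z² cancels, leaving linear equations in x and y:
139.4 x − 76.2 y = -6082.17
141.6 x + 201.8 y = -17347.70
Solving: x ≈ -65.499, y ≈ -40.005 km (keep extra digits for the depth step; rounded: -65.5, -40.0).
Then from the S_02 sphere: z² = 36.26² − (x + 67.5)² − (y + 37.2)² with x = -65.499, y = -40.005, so z ≈ 36.096 ≈ 36.1 km.
Check against S_05 (with the unrounded solution): distance 128.09 ≈ 128.08 km. ✓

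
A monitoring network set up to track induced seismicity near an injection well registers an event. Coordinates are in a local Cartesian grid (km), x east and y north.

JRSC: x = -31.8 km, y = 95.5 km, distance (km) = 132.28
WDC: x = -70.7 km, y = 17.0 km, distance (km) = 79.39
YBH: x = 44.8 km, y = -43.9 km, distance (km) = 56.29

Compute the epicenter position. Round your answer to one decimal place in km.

x ≈ -10.8 km, y ≈ -35.1 km

Circle about each station: (x + 31.8)² + (y − 95.5)² = 132.28²; (x + 70.7)² + (y − 17.0)² = 79.39²; (x − 44.8)² + (y + 43.9)² = 56.29².
Subtracting pairs of circle equations eliminates x²+y² and gives linear equations (the radical axes):
-77.8 x − 157.0 y = 6351.23
153.2 x − 278.8 y = 8132.19
Solving the 2×2 system: x ≈ -10.8, y ≈ -35.1 km.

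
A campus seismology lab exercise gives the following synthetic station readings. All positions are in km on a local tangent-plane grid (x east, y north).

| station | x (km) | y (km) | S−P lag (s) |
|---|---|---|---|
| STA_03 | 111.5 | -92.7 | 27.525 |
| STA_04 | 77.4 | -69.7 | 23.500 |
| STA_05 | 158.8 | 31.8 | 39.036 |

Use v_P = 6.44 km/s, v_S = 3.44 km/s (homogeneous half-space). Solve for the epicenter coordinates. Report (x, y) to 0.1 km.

(-90.8, -112.4)

Distance from S−P lag: d = Δt · v_P v_S / (v_P − v_S) = Δt · (6.44·3.44)/(6.44−3.44) ≈ 7.3845·Δt.
So d_STA_03 = 203.26, d_STA_04 = 173.54, d_STA_05 = 288.26 km.
Circle about each station: (x − 111.5)² + (y + 92.7)² = 203.26²; (x − 77.4)² + (y + 69.7)² = 173.54²; (x − 158.8)² + (y − 31.8)² = 288.26².
Subtracting the STA_03 equation from the STA_04 and STA_05 equations removes the quadratic terms:
-68.2 x + 46.0 y = 1021.81
94.6 x + 249.0 y = -36576.06
Solving the 2×2 system: x ≈ -90.8, y ≈ -112.4 km.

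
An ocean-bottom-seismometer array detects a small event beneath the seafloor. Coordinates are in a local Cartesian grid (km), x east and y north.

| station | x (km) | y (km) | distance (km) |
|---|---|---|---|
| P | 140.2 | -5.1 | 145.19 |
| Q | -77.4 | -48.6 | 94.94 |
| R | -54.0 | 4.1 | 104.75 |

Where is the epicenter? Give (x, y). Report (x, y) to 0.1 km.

13.5 km east, -76.0 km north

Circle about each station: (x − 140.2)² + (y + 5.1)² = 145.19²; (x + 77.4)² + (y + 48.6)² = 94.94²; (x + 54.0)² + (y − 4.1)² = 104.75².
Subtracting the P equation from the Q and R equations removes the quadratic terms:
-435.2 x − 87.0 y = 737.20
-388.4 x + 18.4 y = -6641.67
Solving the 2×2 system: x ≈ 13.5, y ≈ -76.0 km.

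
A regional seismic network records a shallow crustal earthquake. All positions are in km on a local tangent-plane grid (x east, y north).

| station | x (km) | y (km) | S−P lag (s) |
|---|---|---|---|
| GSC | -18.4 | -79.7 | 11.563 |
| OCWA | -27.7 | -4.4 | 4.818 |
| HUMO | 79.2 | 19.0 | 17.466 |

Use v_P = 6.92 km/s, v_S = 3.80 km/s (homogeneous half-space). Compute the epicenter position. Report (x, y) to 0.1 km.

x ≈ -67.3 km, y ≈ 4.6 km

Distance from S−P lag: d = Δt · v_P v_S / (v_P − v_S) = Δt · (6.92·3.80)/(6.92−3.80) ≈ 8.4282·Δt.
So d_GSC = 97.46, d_OCWA = 40.61, d_HUMO = 147.21 km.
Circle about each station: (x + 18.4)² + (y + 79.7)² = 97.46²; (x + 27.7)² + (y + 4.4)² = 40.61²; (x − 79.2)² + (y − 19.0)² = 147.21².
Subtracting pairs of circle equations eliminates x²+y² and gives linear equations (the radical axes):
-18.6 x + 150.6 y = 1945.28
195.2 x + 197.4 y = -12229.34
Solving the 2×2 system: x ≈ -67.3, y ≈ 4.6 km.
Check against GSC (with the unrounded x, y): √((x + 18.4)²+(y + 79.7)²) = 97.46 ≈ 97.46 km. ✓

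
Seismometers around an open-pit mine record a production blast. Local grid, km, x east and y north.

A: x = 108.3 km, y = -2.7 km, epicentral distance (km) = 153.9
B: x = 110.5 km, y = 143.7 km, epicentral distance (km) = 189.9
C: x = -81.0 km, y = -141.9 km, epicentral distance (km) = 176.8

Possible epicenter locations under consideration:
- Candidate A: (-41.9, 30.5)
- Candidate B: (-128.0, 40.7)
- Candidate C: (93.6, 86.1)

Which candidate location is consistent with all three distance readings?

Candidate A

For each candidate, compare |candidate − station| to the reported distance:
Candidate A: residuals A 0.1, B 0.1, C 0.0 → max 0.1 km
Candidate B: residuals A 86.4, B 69.9, C 11.8 → max 86.4 km
Candidate C: residuals A 63.9, B 129.9, C 110.4 → max 129.9 km
Only Candidate A has all residuals ≈ 0.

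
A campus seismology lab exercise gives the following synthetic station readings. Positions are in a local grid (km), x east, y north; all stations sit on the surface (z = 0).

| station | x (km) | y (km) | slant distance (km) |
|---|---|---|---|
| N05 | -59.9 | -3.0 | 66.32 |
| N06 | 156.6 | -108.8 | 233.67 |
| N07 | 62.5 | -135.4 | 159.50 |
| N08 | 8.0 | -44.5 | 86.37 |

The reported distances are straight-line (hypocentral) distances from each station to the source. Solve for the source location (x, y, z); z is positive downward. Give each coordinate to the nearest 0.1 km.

Each station gives a sphere (x−x_i)² + (y−y_i)² + z² = d_i² (stations at z=0).
Subtracting the N05 sphere from N06 and N07: z² cancels, leaving linear equations in x and y:
433.0 x − 211.6 y = -17439.34
244.8 x − 264.8 y = -2399.51
Solving: x ≈ -65.388, y ≈ -51.388 km (keep extra digits for the depth step; rounded: -65.4, -51.4).
Then from the N05 sphere: z² = 66.32² − (x + 59.9)² − (y + 3.0)² with x = -65.388, y = -51.388, so z ≈ 45.020 ≈ 45.0 km.

(-65.4, -51.4, 45.0)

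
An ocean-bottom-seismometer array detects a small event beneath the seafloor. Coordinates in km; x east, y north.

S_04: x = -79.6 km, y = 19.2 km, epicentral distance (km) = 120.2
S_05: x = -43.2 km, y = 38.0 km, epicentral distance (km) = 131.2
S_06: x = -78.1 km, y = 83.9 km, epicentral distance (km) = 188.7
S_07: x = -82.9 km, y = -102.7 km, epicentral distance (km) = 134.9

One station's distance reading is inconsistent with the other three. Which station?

Solve using three stations at a time. Using S_05, S_06, S_07 (subtract circle equations pairwise → linear system) gives (x, y) ≈ (44.8, -59.3).
Distances from that point to each station vs reported:
  S_04: calculated 147.1 vs reported 120.2 → residual 26.9 km
  S_05: calculated 131.1 vs reported 131.2 → residual 0.1 km
  S_06: calculated 188.7 vs reported 188.7 → residual 0.0 km
  S_07: calculated 134.8 vs reported 134.9 → residual 0.1 km
S_05, S_06, S_07 are mutually consistent (residuals ≈ 0); S_04 is off by 26.9 km.

S_04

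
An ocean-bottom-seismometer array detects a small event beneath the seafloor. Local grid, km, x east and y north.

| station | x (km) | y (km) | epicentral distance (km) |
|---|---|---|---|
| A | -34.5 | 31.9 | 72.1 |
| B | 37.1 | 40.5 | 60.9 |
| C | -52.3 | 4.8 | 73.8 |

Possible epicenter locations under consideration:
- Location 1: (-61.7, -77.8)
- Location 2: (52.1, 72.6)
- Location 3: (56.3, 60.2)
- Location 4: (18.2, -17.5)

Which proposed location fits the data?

Location 4

For each candidate, compare |candidate − station| to the reported distance:
Location 1: residuals A 40.9, B 93.2, C 9.3 → max 93.2 km
Location 2: residuals A 23.6, B 25.5, C 50.7 → max 50.7 km
Location 3: residuals A 23.0, B 33.4, C 48.1 → max 48.1 km
Location 4: residuals A 0.1, B 0.1, C 0.1 → max 0.1 km
Only Location 4 has all residuals ≈ 0.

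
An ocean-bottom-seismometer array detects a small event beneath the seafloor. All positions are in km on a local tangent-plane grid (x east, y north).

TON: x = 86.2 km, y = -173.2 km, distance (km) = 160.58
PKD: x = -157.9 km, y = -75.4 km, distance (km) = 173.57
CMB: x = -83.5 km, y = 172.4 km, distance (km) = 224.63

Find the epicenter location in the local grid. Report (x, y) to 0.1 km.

Circle about each station: (x − 86.2)² + (y + 173.2)² = 160.58²; (x + 157.9)² + (y + 75.4)² = 173.57²; (x + 83.5)² + (y − 172.4)² = 224.63².
Subtracting the TON equation from the PKD and CMB equations removes the quadratic terms:
-488.2 x + 195.6 y = -11151.72
-339.4 x + 691.2 y = -25407.37
Solving the 2×2 system: x ≈ 10.1, y ≈ -31.8 km.
Check against TON (with the unrounded x, y): √((x − 86.2)²+(y + 173.2)²) = 160.58 ≈ 160.58 km. ✓

x ≈ 10.1 km, y ≈ -31.8 km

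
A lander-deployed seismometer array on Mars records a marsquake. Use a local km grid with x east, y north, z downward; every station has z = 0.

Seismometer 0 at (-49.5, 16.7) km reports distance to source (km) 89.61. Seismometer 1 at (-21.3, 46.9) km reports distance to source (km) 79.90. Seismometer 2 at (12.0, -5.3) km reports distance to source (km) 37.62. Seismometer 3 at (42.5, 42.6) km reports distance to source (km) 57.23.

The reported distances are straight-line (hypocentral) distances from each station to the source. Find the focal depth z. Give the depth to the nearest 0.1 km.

depth ≈ 32.0 km

Each station gives a sphere (x−x_i)² + (y−y_i)² + z² = d_i² (stations at z=0).
Subtracting the Seismometer 0 sphere from Seismometer 1 and Seismometer 2: z² cancels, leaving linear equations in x and y:
56.4 x + 60.4 y = 1570.10
123.0 x − 44.0 y = 4057.64
Solving: x ≈ 31.699, y ≈ -3.605 km (keep extra digits for the depth step; rounded: 31.7, -3.6).
Then from the Seismometer 0 sphere: z² = 89.61² − (x + 49.5)² − (y − 16.7)² with x = 31.699, y = -3.605, so z ≈ 32.006 ≈ 32.0 km.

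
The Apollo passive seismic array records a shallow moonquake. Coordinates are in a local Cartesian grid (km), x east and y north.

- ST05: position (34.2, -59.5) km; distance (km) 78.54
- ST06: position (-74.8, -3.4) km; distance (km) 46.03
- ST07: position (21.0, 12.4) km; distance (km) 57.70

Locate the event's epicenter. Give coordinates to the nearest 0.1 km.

Circle about each station: (x − 34.2)² + (y + 59.5)² = 78.54²; (x + 74.8)² + (y + 3.4)² = 46.03²; (x − 21.0)² + (y − 12.4)² = 57.70².
Subtracting pairs of circle equations eliminates x²+y² and gives linear equations (the radical axes):
-218.0 x + 112.2 y = 4946.48
-26.4 x + 143.8 y = -1275.89
Solving the 2×2 system: x ≈ -30.1, y ≈ -14.4 km.
Check against ST05 (with the unrounded x, y): √((x − 34.2)²+(y + 59.5)²) = 78.54 ≈ 78.54 km. ✓

x ≈ -30.1 km, y ≈ -14.4 km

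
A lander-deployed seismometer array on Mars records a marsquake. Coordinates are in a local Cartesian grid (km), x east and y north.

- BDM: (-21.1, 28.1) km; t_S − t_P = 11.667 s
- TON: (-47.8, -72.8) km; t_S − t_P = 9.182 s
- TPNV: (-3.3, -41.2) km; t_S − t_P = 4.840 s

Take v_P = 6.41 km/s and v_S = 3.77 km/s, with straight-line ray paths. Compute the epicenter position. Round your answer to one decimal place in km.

Distance from S−P lag: d = Δt · v_P v_S / (v_P − v_S) = Δt · (6.41·3.77)/(6.41−3.77) ≈ 9.1537·Δt.
So d_BDM = 106.80, d_TON = 84.05, d_TPNV = 44.30 km.
Circle about each station: (x + 21.1)² + (y − 28.1)² = 106.80²; (x + 47.8)² + (y + 72.8)² = 84.05²; (x + 3.3)² + (y + 41.2)² = 44.30².
Subtracting pairs of circle equations eliminates x²+y² and gives linear equations (the radical axes):
-53.4 x − 201.8 y = 10691.70
35.6 x − 138.6 y = 9917.26
Solving the 2×2 system: x ≈ 35.6, y ≈ -62.4 km.

35.6 km east, -62.4 km north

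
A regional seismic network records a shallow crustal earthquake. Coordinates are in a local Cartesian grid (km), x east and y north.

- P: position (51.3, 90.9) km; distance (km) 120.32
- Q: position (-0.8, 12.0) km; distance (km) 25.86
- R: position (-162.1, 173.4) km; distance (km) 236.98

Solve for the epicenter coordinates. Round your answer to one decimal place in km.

Circle about each station: (x − 51.3)² + (y − 90.9)² = 120.32²; (x + 0.8)² + (y − 12.0)² = 25.86²; (x + 162.1)² + (y − 173.4)² = 236.98².
Subtracting the P equation from the Q and R equations removes the quadratic terms:
-104.2 x − 157.8 y = 3058.30
-426.8 x + 165.0 y = 3766.85
Solving the 2×2 system: x ≈ -13.0, y ≈ -10.8 km.

-13.0 km east, -10.8 km north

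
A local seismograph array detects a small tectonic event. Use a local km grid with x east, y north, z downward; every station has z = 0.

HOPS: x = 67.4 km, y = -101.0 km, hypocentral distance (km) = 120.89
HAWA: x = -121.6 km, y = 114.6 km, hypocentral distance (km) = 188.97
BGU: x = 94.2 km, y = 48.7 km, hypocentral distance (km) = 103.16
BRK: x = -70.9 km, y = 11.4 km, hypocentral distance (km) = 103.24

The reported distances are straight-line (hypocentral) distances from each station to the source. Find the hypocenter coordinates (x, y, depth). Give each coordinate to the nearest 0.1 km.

Each station gives a sphere (x−x_i)² + (y−y_i)² + z² = d_i² (stations at z=0).
Subtracting the HOPS sphere from HAWA and BGU: z² cancels, leaving linear equations in x and y:
-378.0 x + 431.2 y = -7919.31
53.6 x + 299.4 y = 473.98
Solving: x ≈ 18.897, y ≈ -1.800 km (keep extra digits for the depth step; rounded: 18.9, -1.8).
Then from the HOPS sphere: z² = 120.89² − (x − 67.4)² − (y + 101.0)² with x = 18.897, y = -1.800, so z ≈ 49.206 ≈ 49.2 km.
Check against BRK (with the unrounded solution): distance 103.24 ≈ 103.24 km. ✓

x ≈ 18.9 km, y ≈ -1.8 km, depth ≈ 49.2 km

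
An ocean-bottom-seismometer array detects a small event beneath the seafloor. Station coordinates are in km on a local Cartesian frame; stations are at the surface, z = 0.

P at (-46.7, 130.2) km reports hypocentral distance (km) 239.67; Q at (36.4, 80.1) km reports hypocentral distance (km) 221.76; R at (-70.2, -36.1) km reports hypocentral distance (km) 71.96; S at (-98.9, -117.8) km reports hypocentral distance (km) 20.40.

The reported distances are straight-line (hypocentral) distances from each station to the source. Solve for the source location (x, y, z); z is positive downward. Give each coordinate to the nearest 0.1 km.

Each station gives a sphere (x−x_i)² + (y−y_i)² + z² = d_i² (stations at z=0).
Subtracting the P sphere from Q and R: z² cancels, leaving linear equations in x and y:
166.2 x − 100.2 y = -3127.75
-47.0 x − 332.6 y = 39361.79
Solving: x ≈ -83.090, y ≈ -106.604 km (keep extra digits for the depth step; rounded: -83.1, -106.6).
Then from the P sphere: z² = 239.67² − (x + 46.7)² − (y − 130.2)² with x = -83.090, y = -106.604, so z ≈ 6.430 ≈ 6.4 km.
Check against S (with the unrounded solution): distance 20.41 ≈ 20.40 km. ✓

(-83.1, -106.6, 6.4)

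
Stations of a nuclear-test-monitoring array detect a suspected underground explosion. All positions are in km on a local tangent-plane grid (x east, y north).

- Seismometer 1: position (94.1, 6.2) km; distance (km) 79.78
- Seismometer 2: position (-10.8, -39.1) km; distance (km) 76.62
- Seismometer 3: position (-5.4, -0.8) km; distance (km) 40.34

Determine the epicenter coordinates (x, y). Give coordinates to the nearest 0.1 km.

18.5 km east, 31.7 km north

Circle about each station: (x − 94.1)² + (y − 6.2)² = 79.78²; (x + 10.8)² + (y + 39.1)² = 76.62²; (x + 5.4)² + (y + 0.8)² = 40.34².
Subtracting pairs of circle equations eliminates x²+y² and gives linear equations (the radical axes):
-209.8 x − 90.6 y = -6753.58
-199.0 x − 14.0 y = -4125.92
Solving the 2×2 system: x ≈ 18.5, y ≈ 31.7 km.
Check against Seismometer 1 (with the unrounded x, y): √((x − 94.1)²+(y − 6.2)²) = 79.78 ≈ 79.78 km. ✓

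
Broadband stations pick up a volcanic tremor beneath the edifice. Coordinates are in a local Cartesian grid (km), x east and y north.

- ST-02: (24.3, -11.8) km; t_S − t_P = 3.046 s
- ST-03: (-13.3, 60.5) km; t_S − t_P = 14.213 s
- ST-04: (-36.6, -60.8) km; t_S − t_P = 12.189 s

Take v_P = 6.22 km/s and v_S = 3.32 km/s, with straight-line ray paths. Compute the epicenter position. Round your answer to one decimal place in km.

Distance from S−P lag: d = Δt · v_P v_S / (v_P − v_S) = Δt · (6.22·3.32)/(6.22−3.32) ≈ 7.1208·Δt.
So d_ST-02 = 21.69, d_ST-03 = 101.21, d_ST-04 = 86.80 km.
Circle about each station: (x − 24.3)² + (y + 11.8)² = 21.69²; (x + 13.3)² + (y − 60.5)² = 101.21²; (x + 36.6)² + (y + 60.8)² = 86.80².
Subtracting the ST-02 equation from the ST-03 and ST-04 equations removes the quadratic terms:
-75.2 x + 144.6 y = -6665.60
-121.8 x − 98.0 y = -2757.31
Solving the 2×2 system: x ≈ 42.1, y ≈ -24.2 km.

(42.1, -24.2)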